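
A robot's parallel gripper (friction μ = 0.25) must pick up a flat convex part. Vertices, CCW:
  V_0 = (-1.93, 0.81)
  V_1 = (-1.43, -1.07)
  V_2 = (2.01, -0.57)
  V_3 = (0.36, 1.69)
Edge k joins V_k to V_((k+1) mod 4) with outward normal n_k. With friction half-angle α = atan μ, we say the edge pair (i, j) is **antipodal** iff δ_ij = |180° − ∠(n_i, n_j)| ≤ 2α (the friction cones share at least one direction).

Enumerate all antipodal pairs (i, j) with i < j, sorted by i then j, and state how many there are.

α = atan 0.25 = 14.04°;  2α = 28.07°
n_0 = (-0.9664, -0.2570)
n_1 = (+0.1438, -0.9896)
n_2 = (+0.8077, +0.5897)
n_3 = (-0.3587, +0.9335)
  (0,1): δ = 96.62°  ·
  (0,2): δ = 21.24°  ✓
  (0,3): δ = 96.13°  ·
  (1,2): δ = 62.14°  ·
  (1,3): δ = 12.75°  ✓
  (2,3): δ = 105.11°  ·
antipodal pairs: 2

count = 2; pairs: (0,2), (1,3)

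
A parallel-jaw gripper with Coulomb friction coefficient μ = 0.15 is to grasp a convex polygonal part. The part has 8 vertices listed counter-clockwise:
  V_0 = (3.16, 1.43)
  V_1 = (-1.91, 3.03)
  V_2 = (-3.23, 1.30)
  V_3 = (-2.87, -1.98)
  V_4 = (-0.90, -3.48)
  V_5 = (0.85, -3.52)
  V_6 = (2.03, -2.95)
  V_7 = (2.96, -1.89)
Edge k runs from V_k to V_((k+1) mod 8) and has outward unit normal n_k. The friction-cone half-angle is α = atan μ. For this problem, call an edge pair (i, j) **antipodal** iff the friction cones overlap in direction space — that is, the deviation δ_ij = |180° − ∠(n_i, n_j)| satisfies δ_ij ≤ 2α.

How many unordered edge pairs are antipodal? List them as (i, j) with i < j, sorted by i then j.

count = 3; pairs: (0,4), (1,6), (2,7)

α = atan 0.15 = 8.53°;  2α = 17.06°
n_0 = (+0.3010, +0.9536)
n_1 = (-0.7950, +0.6066)
n_2 = (-0.9940, -0.1091)
n_3 = (-0.6058, -0.7956)
n_4 = (-0.0229, -0.9997)
n_5 = (+0.4350, -0.9004)
n_6 = (+0.7517, -0.6595)
n_7 = (+0.9982, -0.0601)
  (0,1): δ = 109.83°  ·
  (0,2): δ = 66.22°  ·
  (0,3): δ = 19.77°  ·
  (0,4): δ = 16.21°  ✓
  (0,5): δ = 43.30°  ·
  (0,6): δ = 66.25°  ·
  (0,7): δ = 104.07°  ·
  (1,2): δ = 136.39°  ·
  (1,3): δ = 89.94°  ·
  (1,4): δ = 53.97°  ·
  (1,5): δ = 26.87°  ·
  (1,6): δ = 3.92°  ✓
  (1,7): δ = 33.90°  ·
  (2,3): δ = 133.55°  ·
  (2,4): δ = 97.57°  ·
  (2,5): δ = 70.48°  ·
  (2,6): δ = 47.53°  ·
  (2,7): δ = 9.71°  ✓
  (3,4): δ = 144.02°  ·
  (3,5): δ = 116.93°  ·
  (3,6): δ = 93.98°  ·
  (3,7): δ = 56.16°  ·
  (4,5): δ = 152.91°  ·
  (4,6): δ = 129.95°  ·
  (4,7): δ = 92.14°  ·
  (5,6): δ = 157.05°  ·
  (5,7): δ = 119.23°  ·
  (6,7): δ = 142.19°  ·
antipodal pairs: 3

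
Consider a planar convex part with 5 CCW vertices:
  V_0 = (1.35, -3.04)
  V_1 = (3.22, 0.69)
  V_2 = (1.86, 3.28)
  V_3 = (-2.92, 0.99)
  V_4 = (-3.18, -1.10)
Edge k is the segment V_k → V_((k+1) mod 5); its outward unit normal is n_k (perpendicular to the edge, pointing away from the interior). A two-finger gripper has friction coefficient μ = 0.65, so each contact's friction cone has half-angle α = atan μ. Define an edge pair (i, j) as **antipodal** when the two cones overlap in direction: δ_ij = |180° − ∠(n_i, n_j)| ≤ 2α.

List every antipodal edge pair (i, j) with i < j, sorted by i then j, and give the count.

count = 5; pairs: (0,2), (0,3), (1,3), (1,4), (2,4)

α = atan 0.65 = 33.02°;  2α = 66.05°
n_0 = (+0.8939, -0.4482)
n_1 = (+0.8854, +0.4649)
n_2 = (-0.4321, +0.9018)
n_3 = (-0.9924, +0.1235)
n_4 = (-0.3937, -0.9192)
  (0,1): δ = 125.67°  ·
  (0,2): δ = 37.78°  ✓
  (0,3): δ = 19.54°  ✓
  (0,4): δ = 93.44°  ·
  (1,2): δ = 92.11°  ·
  (1,3): δ = 34.80°  ✓
  (1,4): δ = 39.11°  ✓
  (2,3): δ = 122.69°  ·
  (2,4): δ = 48.78°  ✓
  (3,4): δ = 106.09°  ·
antipodal pairs: 5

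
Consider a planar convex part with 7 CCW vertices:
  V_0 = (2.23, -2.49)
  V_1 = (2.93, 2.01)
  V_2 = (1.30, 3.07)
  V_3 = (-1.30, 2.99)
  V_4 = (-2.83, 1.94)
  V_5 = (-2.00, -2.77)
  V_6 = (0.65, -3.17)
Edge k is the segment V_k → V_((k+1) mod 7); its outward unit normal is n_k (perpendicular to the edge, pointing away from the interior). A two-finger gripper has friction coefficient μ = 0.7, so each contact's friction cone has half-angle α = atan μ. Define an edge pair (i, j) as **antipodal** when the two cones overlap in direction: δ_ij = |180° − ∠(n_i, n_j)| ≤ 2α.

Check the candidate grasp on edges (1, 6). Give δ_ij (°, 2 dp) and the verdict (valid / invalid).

δ = 56.32°, valid

α = atan 0.7 = 34.99°;  2α = 69.98°
edge 1: e_1 = (-1.63, +1.06);  n_1 = (+0.5452, +0.8383)
edge 6: e_6 = (+1.58, +0.68);  n_6 = (+0.3953, -0.9185)
∠(n_1, n_6) = 123.68°
δ = |180° − 123.68°| = 56.32°
56.32° ≤ 2α = 69.98°  →  valid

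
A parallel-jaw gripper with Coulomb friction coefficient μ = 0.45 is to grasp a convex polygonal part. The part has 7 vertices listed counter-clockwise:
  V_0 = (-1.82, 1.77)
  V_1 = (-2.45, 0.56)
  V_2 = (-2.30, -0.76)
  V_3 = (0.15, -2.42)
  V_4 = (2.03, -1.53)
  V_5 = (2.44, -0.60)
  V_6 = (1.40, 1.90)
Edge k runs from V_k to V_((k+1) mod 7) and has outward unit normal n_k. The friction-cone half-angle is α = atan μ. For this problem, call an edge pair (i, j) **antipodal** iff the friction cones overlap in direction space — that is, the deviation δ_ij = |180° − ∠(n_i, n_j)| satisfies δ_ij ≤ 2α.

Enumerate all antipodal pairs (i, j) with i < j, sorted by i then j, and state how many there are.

count = 7; pairs: (0,3), (0,4), (1,4), (1,5), (2,5), (2,6), (3,6)

α = atan 0.45 = 24.23°;  2α = 48.46°
n_0 = (-0.8870, +0.4618)
n_1 = (-0.9936, -0.1129)
n_2 = (-0.5609, -0.8279)
n_3 = (+0.4279, -0.9038)
n_4 = (+0.9150, -0.4034)
n_5 = (+0.9233, +0.3841)
n_6 = (-0.0403, +0.9992)
  (0,1): δ = 146.01°  ·
  (0,2): δ = 96.62°  ·
  (0,3): δ = 37.16°  ✓
  (0,4): δ = 3.71°  ✓
  (0,5): δ = 50.09°  ·
  (0,6): δ = 119.82°  ·
  (1,2): δ = 130.60°  ·
  (1,3): δ = 71.15°  ·
  (1,4): δ = 30.27°  ✓
  (1,5): δ = 16.10°  ✓
  (1,6): δ = 85.83°  ·
  (2,3): δ = 120.55°  ·
  (2,4): δ = 79.67°  ·
  (2,5): δ = 33.29°  ✓
  (2,6): δ = 36.43°  ✓
  (3,4): δ = 139.12°  ·
  (3,5): δ = 92.75°  ·
  (3,6): δ = 23.02°  ✓
  (4,5): δ = 133.62°  ·
  (4,6): δ = 63.90°  ·
  (5,6): δ = 110.28°  ·
antipodal pairs: 7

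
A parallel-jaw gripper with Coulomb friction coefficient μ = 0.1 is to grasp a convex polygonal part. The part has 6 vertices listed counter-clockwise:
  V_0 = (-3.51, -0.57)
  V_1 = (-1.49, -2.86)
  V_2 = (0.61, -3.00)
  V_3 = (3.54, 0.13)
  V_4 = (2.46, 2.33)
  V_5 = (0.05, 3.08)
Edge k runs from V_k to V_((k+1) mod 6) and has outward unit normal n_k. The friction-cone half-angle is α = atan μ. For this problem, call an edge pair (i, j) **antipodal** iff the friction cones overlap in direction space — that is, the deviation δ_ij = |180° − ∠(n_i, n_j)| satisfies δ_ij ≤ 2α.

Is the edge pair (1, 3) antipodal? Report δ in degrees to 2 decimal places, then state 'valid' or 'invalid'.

δ = 60.04°, invalid

α = atan 0.1 = 5.71°;  2α = 11.42°
edge 1: e_1 = (+2.10, -0.14);  n_1 = (-0.0665, -0.9978)
edge 3: e_3 = (-1.08, +2.20);  n_3 = (+0.8977, +0.4407)
∠(n_1, n_3) = 119.96°
δ = |180° − 119.96°| = 60.04°
60.04° > 2α = 11.42°  →  invalid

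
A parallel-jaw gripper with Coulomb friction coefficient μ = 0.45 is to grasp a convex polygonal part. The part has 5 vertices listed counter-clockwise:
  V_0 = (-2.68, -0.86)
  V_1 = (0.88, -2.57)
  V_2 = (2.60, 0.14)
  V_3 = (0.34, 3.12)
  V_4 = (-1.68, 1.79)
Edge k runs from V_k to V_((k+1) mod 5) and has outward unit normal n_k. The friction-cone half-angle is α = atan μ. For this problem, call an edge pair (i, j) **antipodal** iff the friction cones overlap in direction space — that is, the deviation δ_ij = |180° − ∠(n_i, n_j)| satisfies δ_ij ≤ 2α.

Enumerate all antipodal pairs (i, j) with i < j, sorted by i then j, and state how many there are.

α = atan 0.45 = 24.23°;  2α = 48.46°
n_0 = (-0.4330, -0.9014)
n_1 = (+0.8443, -0.5359)
n_2 = (+0.7968, +0.6043)
n_3 = (-0.5499, +0.8352)
n_4 = (-0.9356, +0.3531)
  (0,1): δ = 96.75°  ·
  (0,2): δ = 27.17°  ✓
  (0,3): δ = 59.02°  ·
  (0,4): δ = 94.98°  ·
  (1,2): δ = 110.42°  ·
  (1,3): δ = 24.24°  ✓
  (1,4): δ = 11.73°  ✓
  (2,3): δ = 93.81°  ·
  (2,4): δ = 57.85°  ·
  (3,4): δ = 144.04°  ·
antipodal pairs: 3

count = 3; pairs: (0,2), (1,3), (1,4)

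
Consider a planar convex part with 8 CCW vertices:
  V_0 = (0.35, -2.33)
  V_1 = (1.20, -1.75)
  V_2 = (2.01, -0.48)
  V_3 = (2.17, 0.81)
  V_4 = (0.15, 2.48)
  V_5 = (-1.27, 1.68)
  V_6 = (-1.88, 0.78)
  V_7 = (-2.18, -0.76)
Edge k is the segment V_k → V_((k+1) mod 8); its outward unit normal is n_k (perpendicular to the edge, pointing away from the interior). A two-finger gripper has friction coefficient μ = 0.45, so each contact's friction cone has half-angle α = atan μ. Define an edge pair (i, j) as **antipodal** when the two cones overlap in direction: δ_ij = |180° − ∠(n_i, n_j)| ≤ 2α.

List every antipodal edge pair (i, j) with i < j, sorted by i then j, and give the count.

count = 9; pairs: (0,4), (0,5), (0,6), (1,4), (1,5), (1,6), (2,5), (2,6), (3,7)

α = atan 0.45 = 24.23°;  2α = 48.46°
n_0 = (+0.5636, -0.8260)
n_1 = (+0.8431, -0.5377)
n_2 = (+0.9924, -0.1231)
n_3 = (+0.6372, +0.7707)
n_4 = (-0.4908, +0.8712)
n_5 = (-0.8278, +0.5611)
n_6 = (-0.9815, +0.1912)
n_7 = (-0.5273, -0.8497)
  (0,1): δ = 156.84°  ·
  (0,2): δ = 131.38°  ·
  (0,3): δ = 73.89°  ·
  (0,4): δ = 4.91°  ✓
  (0,5): δ = 21.56°  ✓
  (0,6): δ = 44.67°  ✓
  (0,7): δ = 113.87°  ·
  (1,2): δ = 154.54°  ·
  (1,3): δ = 97.05°  ·
  (1,4): δ = 28.07°  ✓
  (1,5): δ = 1.60°  ✓
  (1,6): δ = 21.51°  ✓
  (1,7): δ = 90.71°  ·
  (2,3): δ = 122.51°  ·
  (2,4): δ = 53.53°  ·
  (2,5): δ = 27.06°  ✓
  (2,6): δ = 3.95°  ✓
  (2,7): δ = 65.25°  ·
  (3,4): δ = 111.02°  ·
  (3,5): δ = 84.55°  ·
  (3,6): δ = 61.44°  ·
  (3,7): δ = 7.76°  ✓
  (4,5): δ = 153.52°  ·
  (4,6): δ = 130.42°  ·
  (4,7): δ = 61.22°  ·
  (5,6): δ = 156.89°  ·
  (5,7): δ = 87.69°  ·
  (6,7): δ = 110.80°  ·
antipodal pairs: 9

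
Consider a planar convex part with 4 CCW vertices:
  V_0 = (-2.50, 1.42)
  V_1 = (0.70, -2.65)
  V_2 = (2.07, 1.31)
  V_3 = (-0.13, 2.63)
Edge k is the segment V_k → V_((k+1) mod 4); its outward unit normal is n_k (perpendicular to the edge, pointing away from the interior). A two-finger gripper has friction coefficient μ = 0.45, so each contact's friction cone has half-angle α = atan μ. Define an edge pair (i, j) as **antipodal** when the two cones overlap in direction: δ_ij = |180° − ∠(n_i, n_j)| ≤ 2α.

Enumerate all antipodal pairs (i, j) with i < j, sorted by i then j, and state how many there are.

α = atan 0.45 = 24.23°;  2α = 48.46°
n_0 = (-0.7861, -0.6181)
n_1 = (+0.9450, -0.3269)
n_2 = (+0.5145, +0.8575)
n_3 = (-0.4547, +0.8906)
  (0,1): δ = 57.26°  ·
  (0,2): δ = 20.86°  ✓
  (0,3): δ = 78.87°  ·
  (1,2): δ = 101.88°  ·
  (1,3): δ = 43.87°  ✓
  (2,3): δ = 121.99°  ·
antipodal pairs: 2

count = 2; pairs: (0,2), (1,3)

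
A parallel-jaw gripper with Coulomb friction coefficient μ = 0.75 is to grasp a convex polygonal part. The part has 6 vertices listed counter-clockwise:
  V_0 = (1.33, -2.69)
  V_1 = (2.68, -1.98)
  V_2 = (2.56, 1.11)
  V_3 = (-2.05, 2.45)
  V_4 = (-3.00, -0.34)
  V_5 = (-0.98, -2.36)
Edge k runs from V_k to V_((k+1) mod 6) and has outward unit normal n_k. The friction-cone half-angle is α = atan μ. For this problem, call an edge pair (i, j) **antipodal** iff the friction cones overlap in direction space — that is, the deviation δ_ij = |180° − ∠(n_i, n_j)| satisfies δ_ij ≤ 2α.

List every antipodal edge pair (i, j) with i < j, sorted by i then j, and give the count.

count = 6; pairs: (0,2), (0,3), (1,3), (1,4), (2,4), (2,5)

α = atan 0.75 = 36.87°;  2α = 73.74°
n_0 = (+0.4655, -0.8851)
n_1 = (+0.9992, +0.0388)
n_2 = (+0.2791, +0.9603)
n_3 = (-0.9466, +0.3223)
n_4 = (-0.7071, -0.7071)
n_5 = (-0.1414, -0.9899)
  (0,1): δ = 115.52°  ·
  (0,2): δ = 43.95°  ✓
  (0,3): δ = 43.46°  ✓
  (0,4): δ = 107.26°  ·
  (0,5): δ = 144.13°  ·
  (1,2): δ = 108.43°  ·
  (1,3): δ = 21.03°  ✓
  (1,4): δ = 42.78°  ✓
  (1,5): δ = 79.65°  ·
  (2,3): δ = 92.60°  ·
  (2,4): δ = 28.79°  ✓
  (2,5): δ = 8.08°  ✓
  (3,4): δ = 116.20°  ·
  (3,5): δ = 79.33°  ·
  (4,5): δ = 143.13°  ·
antipodal pairs: 6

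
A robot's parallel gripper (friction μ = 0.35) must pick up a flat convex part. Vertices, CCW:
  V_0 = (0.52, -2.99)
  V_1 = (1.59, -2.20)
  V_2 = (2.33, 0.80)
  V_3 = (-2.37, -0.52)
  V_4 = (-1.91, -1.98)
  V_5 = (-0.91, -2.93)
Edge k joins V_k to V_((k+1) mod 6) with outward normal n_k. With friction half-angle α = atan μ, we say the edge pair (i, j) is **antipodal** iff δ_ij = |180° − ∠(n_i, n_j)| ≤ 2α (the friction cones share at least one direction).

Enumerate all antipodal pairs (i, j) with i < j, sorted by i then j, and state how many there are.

count = 3; pairs: (0,2), (1,3), (2,5)

α = atan 0.35 = 19.29°;  2α = 38.58°
n_0 = (+0.5940, -0.8045)
n_1 = (+0.9709, -0.2395)
n_2 = (-0.2704, +0.9628)
n_3 = (-0.9538, -0.3005)
n_4 = (-0.6887, -0.7250)
n_5 = (-0.0419, -0.9991)
  (0,1): δ = 140.30°  ·
  (0,2): δ = 20.75°  ✓
  (0,3): δ = 71.05°  ·
  (0,4): δ = 100.03°  ·
  (0,5): δ = 141.16°  ·
  (1,2): δ = 60.46°  ·
  (1,3): δ = 31.34°  ✓
  (1,4): δ = 60.33°  ·
  (1,5): δ = 101.45°  ·
  (2,3): δ = 88.20°  ·
  (2,4): δ = 59.22°  ·
  (2,5): δ = 18.09°  ✓
  (3,4): δ = 151.02°  ·
  (3,5): δ = 109.89°  ·
  (4,5): δ = 138.87°  ·
antipodal pairs: 3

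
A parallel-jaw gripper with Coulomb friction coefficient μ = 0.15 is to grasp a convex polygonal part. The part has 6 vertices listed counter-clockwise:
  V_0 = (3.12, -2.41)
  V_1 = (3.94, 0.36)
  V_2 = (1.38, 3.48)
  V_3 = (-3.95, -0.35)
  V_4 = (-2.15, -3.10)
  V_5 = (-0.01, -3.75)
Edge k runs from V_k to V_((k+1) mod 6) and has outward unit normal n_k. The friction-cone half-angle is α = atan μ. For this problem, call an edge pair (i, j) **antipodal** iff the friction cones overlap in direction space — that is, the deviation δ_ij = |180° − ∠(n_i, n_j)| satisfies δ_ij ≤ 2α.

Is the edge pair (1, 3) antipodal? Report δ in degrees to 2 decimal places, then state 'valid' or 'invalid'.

α = atan 0.15 = 8.53°;  2α = 17.06°
edge 1: e_1 = (-2.56, +3.12);  n_1 = (+0.7731, +0.6343)
edge 3: e_3 = (+1.80, -2.75);  n_3 = (-0.8367, -0.5477)
∠(n_1, n_3) = 173.84°
δ = |180° − 173.84°| = 6.16°
6.16° ≤ 2α = 17.06°  →  valid

δ = 6.16°, valid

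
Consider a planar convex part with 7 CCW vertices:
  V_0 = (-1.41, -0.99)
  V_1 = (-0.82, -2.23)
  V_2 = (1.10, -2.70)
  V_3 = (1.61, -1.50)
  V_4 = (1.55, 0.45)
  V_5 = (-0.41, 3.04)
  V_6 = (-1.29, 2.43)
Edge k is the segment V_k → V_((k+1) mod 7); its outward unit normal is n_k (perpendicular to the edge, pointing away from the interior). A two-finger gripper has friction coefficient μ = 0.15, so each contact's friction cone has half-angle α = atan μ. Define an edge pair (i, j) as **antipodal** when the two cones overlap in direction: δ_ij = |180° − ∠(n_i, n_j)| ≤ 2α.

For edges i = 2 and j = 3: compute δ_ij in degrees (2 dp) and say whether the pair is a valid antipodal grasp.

δ = 155.21°, invalid

α = atan 0.15 = 8.53°;  2α = 17.06°
edge 2: e_2 = (+0.51, +1.20);  n_2 = (+0.9203, -0.3911)
edge 3: e_3 = (-0.06, +1.95);  n_3 = (+0.9995, +0.0308)
∠(n_2, n_3) = 24.79°
δ = |180° − 24.79°| = 155.21°
155.21° > 2α = 17.06°  →  invalid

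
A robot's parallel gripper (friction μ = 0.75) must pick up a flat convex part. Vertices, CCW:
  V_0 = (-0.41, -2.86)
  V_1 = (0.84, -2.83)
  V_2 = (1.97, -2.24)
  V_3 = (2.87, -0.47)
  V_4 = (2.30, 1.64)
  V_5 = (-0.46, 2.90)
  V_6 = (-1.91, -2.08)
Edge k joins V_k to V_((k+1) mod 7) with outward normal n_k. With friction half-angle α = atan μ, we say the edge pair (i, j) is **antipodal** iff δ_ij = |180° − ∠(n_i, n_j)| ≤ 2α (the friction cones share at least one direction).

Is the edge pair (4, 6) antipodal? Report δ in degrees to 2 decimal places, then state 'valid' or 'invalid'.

δ = 2.94°, valid

α = atan 0.75 = 36.87°;  2α = 73.74°
edge 4: e_4 = (-2.76, +1.26);  n_4 = (+0.4153, +0.9097)
edge 6: e_6 = (+1.50, -0.78);  n_6 = (-0.4614, -0.8872)
∠(n_4, n_6) = 177.06°
δ = |180° − 177.06°| = 2.94°
2.94° ≤ 2α = 73.74°  →  valid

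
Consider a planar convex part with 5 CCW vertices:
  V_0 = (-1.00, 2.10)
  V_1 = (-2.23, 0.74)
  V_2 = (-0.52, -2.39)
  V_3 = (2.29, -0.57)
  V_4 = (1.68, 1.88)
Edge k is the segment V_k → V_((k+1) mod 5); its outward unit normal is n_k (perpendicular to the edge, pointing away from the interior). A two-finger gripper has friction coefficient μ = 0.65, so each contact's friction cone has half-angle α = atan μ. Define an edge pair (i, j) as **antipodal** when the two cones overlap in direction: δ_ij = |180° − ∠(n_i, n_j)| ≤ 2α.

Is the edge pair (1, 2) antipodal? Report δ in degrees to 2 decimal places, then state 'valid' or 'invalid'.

δ = 85.72°, invalid

α = atan 0.65 = 33.02°;  2α = 66.05°
edge 1: e_1 = (+1.71, -3.13);  n_1 = (-0.8776, -0.4794)
edge 2: e_2 = (+2.81, +1.82);  n_2 = (+0.5436, -0.8393)
∠(n_1, n_2) = 94.28°
δ = |180° − 94.28°| = 85.72°
85.72° > 2α = 66.05°  →  invalid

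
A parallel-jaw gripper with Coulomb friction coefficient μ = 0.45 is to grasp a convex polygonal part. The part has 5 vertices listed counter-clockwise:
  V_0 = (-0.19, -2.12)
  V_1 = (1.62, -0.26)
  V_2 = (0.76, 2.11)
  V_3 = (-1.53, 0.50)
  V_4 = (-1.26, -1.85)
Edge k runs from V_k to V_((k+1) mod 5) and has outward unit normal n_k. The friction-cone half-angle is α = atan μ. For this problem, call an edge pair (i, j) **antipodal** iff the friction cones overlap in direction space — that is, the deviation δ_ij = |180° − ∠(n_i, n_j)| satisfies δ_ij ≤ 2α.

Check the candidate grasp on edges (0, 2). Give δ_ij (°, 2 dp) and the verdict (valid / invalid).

α = atan 0.45 = 24.23°;  2α = 48.46°
edge 0: e_0 = (+1.81, +1.86);  n_0 = (+0.7167, -0.6974)
edge 2: e_2 = (-2.29, -1.61);  n_2 = (-0.5751, +0.8181)
∠(n_0, n_2) = 169.33°
δ = |180° − 169.33°| = 10.67°
10.67° ≤ 2α = 48.46°  →  valid

δ = 10.67°, valid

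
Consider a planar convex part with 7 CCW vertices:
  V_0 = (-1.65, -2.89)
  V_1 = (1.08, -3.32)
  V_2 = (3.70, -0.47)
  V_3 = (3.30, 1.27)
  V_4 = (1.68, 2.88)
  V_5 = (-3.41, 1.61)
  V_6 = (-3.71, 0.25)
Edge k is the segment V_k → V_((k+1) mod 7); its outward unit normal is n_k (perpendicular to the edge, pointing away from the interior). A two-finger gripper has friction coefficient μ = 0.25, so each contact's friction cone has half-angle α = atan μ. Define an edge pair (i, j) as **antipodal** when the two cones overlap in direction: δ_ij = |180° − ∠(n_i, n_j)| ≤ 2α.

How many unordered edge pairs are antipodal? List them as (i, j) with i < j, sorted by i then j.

α = atan 0.25 = 14.04°;  2α = 28.07°
n_0 = (-0.1556, -0.9878)
n_1 = (+0.7362, -0.6768)
n_2 = (+0.9746, +0.2240)
n_3 = (+0.7049, +0.7093)
n_4 = (-0.2421, +0.9703)
n_5 = (-0.9765, +0.2154)
n_6 = (-0.8361, -0.5485)
  (0,1): δ = 123.64°  ·
  (0,2): δ = 68.10°  ·
  (0,3): δ = 35.87°  ·
  (0,4): δ = 22.96°  ✓
  (0,5): δ = 86.51°  ·
  (0,6): δ = 132.22°  ·
  (1,2): δ = 124.46°  ·
  (1,3): δ = 92.23°  ·
  (1,4): δ = 33.40°  ·
  (1,5): δ = 30.15°  ·
  (1,6): δ = 75.86°  ·
  (2,3): δ = 147.77°  ·
  (2,4): δ = 88.94°  ·
  (2,5): δ = 25.39°  ✓
  (2,6): δ = 20.32°  ✓
  (3,4): δ = 121.17°  ·
  (3,5): δ = 57.62°  ·
  (3,6): δ = 11.91°  ✓
  (4,5): δ = 116.45°  ·
  (4,6): δ = 70.74°  ·
  (5,6): δ = 134.29°  ·
antipodal pairs: 4

count = 4; pairs: (0,4), (2,5), (2,6), (3,6)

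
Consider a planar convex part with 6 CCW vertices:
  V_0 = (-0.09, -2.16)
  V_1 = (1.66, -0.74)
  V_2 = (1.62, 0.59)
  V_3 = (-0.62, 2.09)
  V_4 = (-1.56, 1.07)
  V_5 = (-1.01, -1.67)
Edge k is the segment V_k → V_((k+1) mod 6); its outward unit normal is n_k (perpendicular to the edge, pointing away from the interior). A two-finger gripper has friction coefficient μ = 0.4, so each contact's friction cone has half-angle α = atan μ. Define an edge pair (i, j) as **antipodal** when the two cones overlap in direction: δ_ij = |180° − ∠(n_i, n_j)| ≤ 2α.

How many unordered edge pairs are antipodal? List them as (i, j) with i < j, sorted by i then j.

count = 3; pairs: (0,3), (1,4), (2,5)

α = atan 0.4 = 21.80°;  2α = 43.60°
n_0 = (+0.6301, -0.7765)
n_1 = (+0.9995, +0.0301)
n_2 = (+0.5564, +0.8309)
n_3 = (-0.7354, +0.6777)
n_4 = (-0.9804, -0.1968)
n_5 = (-0.4701, -0.8826)
  (0,1): δ = 127.33°  ·
  (0,2): δ = 72.86°  ·
  (0,3): δ = 8.28°  ✓
  (0,4): δ = 62.29°  ·
  (0,5): δ = 112.90°  ·
  (1,2): δ = 125.53°  ·
  (1,3): δ = 44.39°  ·
  (1,4): δ = 9.63°  ✓
  (1,5): δ = 60.24°  ·
  (2,3): δ = 98.85°  ·
  (2,4): δ = 44.84°  ·
  (2,5): δ = 5.77°  ✓
  (3,4): δ = 125.99°  ·
  (3,5): δ = 75.38°  ·
  (4,5): δ = 129.39°  ·
antipodal pairs: 3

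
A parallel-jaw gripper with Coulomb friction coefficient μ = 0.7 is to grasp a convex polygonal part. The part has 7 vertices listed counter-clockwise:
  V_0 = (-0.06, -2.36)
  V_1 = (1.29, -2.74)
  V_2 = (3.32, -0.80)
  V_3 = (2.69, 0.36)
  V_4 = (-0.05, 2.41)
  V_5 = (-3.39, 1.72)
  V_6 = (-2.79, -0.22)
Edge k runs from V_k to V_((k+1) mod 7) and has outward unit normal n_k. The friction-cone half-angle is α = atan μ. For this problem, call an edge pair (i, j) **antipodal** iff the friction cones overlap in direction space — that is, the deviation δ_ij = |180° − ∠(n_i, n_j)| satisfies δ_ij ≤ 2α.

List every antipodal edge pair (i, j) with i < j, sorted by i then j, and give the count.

count = 10; pairs: (0,2), (0,3), (0,4), (1,4), (1,5), (2,5), (2,6), (3,5), (3,6), (4,6)

α = atan 0.7 = 34.99°;  2α = 69.98°
n_0 = (-0.2710, -0.9626)
n_1 = (+0.6909, -0.7230)
n_2 = (+0.8788, +0.4773)
n_3 = (+0.5991, +0.8007)
n_4 = (-0.2023, +0.9793)
n_5 = (-0.9554, -0.2955)
n_6 = (-0.6169, -0.7870)
  (0,1): δ = 120.58°  ·
  (0,2): δ = 45.77°  ✓
  (0,3): δ = 21.08°  ✓
  (0,4): δ = 27.39°  ✓
  (0,5): δ = 122.91°  ·
  (0,6): δ = 157.63°  ·
  (1,2): δ = 105.19°  ·
  (1,3): δ = 80.50°  ·
  (1,4): δ = 32.03°  ✓
  (1,5): δ = 63.48°  ✓
  (1,6): δ = 98.21°  ·
  (2,3): δ = 155.31°  ·
  (2,4): δ = 106.83°  ·
  (2,5): δ = 11.32°  ✓
  (2,6): δ = 23.40°  ✓
  (3,4): δ = 131.52°  ·
  (3,5): δ = 36.01°  ✓
  (3,6): δ = 1.29°  ✓
  (4,5): δ = 84.49°  ·
  (4,6): δ = 49.76°  ✓
  (5,6): δ = 145.28°  ·
antipodal pairs: 10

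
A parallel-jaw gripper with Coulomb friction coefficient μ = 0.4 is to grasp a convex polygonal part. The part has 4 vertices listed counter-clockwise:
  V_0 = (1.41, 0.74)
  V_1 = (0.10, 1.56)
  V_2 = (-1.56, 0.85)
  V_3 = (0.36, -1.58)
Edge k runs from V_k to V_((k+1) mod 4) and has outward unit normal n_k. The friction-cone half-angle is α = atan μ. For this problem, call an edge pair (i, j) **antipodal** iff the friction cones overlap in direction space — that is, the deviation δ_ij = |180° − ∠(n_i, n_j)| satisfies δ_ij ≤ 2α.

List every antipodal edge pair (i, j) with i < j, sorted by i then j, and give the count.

count = 2; pairs: (0,2), (1,3)

α = atan 0.4 = 21.80°;  2α = 43.60°
n_0 = (+0.5306, +0.8476)
n_1 = (-0.3933, +0.9194)
n_2 = (-0.7846, -0.6200)
n_3 = (+0.9110, -0.4123)
  (0,1): δ = 124.80°  ·
  (0,2): δ = 19.64°  ✓
  (0,3): δ = 97.69°  ·
  (1,2): δ = 74.84°  ·
  (1,3): δ = 42.49°  ✓
  (2,3): δ = 62.66°  ·
antipodal pairs: 2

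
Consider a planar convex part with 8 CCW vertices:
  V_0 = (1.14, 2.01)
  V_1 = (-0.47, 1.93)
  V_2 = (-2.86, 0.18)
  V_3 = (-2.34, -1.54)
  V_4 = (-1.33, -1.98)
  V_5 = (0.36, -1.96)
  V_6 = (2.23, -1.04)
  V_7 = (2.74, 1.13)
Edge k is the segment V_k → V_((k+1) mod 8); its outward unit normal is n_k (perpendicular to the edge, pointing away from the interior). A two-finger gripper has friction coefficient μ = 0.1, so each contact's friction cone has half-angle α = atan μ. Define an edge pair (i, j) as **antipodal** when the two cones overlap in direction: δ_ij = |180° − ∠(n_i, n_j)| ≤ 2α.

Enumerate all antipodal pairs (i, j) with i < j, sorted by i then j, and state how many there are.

count = 3; pairs: (0,4), (1,5), (3,7)

α = atan 0.1 = 5.71°;  2α = 11.42°
n_0 = (-0.0496, +0.9988)
n_1 = (-0.5908, +0.8068)
n_2 = (-0.9572, -0.2894)
n_3 = (-0.3994, -0.9168)
n_4 = (+0.0118, -0.9999)
n_5 = (+0.4414, -0.8973)
n_6 = (+0.9735, -0.2288)
n_7 = (+0.4819, +0.8762)
  (0,1): δ = 146.63°  ·
  (0,2): δ = 76.02°  ·
  (0,3): δ = 26.38°  ·
  (0,4): δ = 2.17°  ✓
  (0,5): δ = 23.35°  ·
  (0,6): δ = 73.93°  ·
  (0,7): δ = 148.34°  ·
  (1,2): δ = 109.39°  ·
  (1,3): δ = 59.75°  ·
  (1,4): δ = 35.53°  ·
  (1,5): δ = 10.02°  ✓
  (1,6): δ = 40.56°  ·
  (1,7): δ = 114.98°  ·
  (2,3): δ = 130.36°  ·
  (2,4): δ = 106.14°  ·
  (2,5): δ = 80.63°  ·
  (2,6): δ = 30.05°  ·
  (2,7): δ = 44.37°  ·
  (3,4): δ = 155.78°  ·
  (3,5): δ = 130.26°  ·
  (3,6): δ = 79.69°  ·
  (3,7): δ = 5.27°  ✓
  (4,5): δ = 154.48°  ·
  (4,6): δ = 103.90°  ·
  (4,7): δ = 29.49°  ·
  (5,6): δ = 129.42°  ·
  (5,7): δ = 55.01°  ·
  (6,7): δ = 105.58°  ·
antipodal pairs: 3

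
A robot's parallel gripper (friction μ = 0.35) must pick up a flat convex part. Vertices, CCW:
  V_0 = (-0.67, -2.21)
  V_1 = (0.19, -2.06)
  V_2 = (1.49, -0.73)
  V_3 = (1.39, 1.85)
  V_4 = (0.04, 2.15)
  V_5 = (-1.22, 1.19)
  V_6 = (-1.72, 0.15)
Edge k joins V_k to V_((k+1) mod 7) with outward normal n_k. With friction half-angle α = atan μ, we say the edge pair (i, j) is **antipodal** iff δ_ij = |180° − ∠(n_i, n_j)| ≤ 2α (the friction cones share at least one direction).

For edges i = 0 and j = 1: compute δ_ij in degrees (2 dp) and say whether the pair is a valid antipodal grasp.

δ = 144.24°, invalid

α = atan 0.35 = 19.29°;  2α = 38.58°
edge 0: e_0 = (+0.86, +0.15);  n_0 = (+0.1718, -0.9851)
edge 1: e_1 = (+1.30, +1.33);  n_1 = (+0.7151, -0.6990)
∠(n_0, n_1) = 35.76°
δ = |180° − 35.76°| = 144.24°
144.24° > 2α = 38.58°  →  invalid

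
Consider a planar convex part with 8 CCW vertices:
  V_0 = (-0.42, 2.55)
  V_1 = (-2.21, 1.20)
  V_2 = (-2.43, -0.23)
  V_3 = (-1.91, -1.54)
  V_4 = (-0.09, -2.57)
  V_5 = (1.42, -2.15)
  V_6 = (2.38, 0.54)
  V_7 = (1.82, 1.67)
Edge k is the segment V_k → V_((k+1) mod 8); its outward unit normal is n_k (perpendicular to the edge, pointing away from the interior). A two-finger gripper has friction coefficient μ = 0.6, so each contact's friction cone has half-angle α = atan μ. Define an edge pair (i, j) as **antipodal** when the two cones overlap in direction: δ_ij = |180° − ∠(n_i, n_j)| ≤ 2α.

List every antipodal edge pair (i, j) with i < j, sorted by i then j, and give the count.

α = atan 0.6 = 30.96°;  2α = 61.93°
n_0 = (-0.6021, +0.7984)
n_1 = (-0.9884, +0.1521)
n_2 = (-0.9295, -0.3689)
n_3 = (-0.4925, -0.8703)
n_4 = (+0.2680, -0.9634)
n_5 = (+0.9418, -0.3361)
n_6 = (+0.8960, +0.4440)
n_7 = (+0.3657, +0.9308)
  (0,1): δ = 135.77°  ·
  (0,2): δ = 105.37°  ·
  (0,3): δ = 66.53°  ·
  (0,4): δ = 21.48°  ✓
  (0,5): δ = 33.34°  ✓
  (0,6): δ = 79.34°  ·
  (0,7): δ = 121.53°  ·
  (1,2): δ = 149.60°  ·
  (1,3): δ = 110.76°  ·
  (1,4): δ = 65.71°  ·
  (1,5): δ = 10.89°  ✓
  (1,6): δ = 35.11°  ✓
  (1,7): δ = 77.30°  ·
  (2,3): δ = 141.16°  ·
  (2,4): δ = 96.11°  ·
  (2,5): δ = 41.29°  ✓
  (2,6): δ = 4.71°  ✓
  (2,7): δ = 46.90°  ✓
  (3,4): δ = 134.95°  ·
  (3,5): δ = 80.13°  ·
  (3,6): δ = 34.13°  ✓
  (3,7): δ = 8.06°  ✓
  (4,5): δ = 125.18°  ·
  (4,6): δ = 79.18°  ·
  (4,7): δ = 36.99°  ✓
  (5,6): δ = 134.00°  ·
  (5,7): δ = 91.81°  ·
  (6,7): δ = 137.81°  ·
antipodal pairs: 10

count = 10; pairs: (0,4), (0,5), (1,5), (1,6), (2,5), (2,6), (2,7), (3,6), (3,7), (4,7)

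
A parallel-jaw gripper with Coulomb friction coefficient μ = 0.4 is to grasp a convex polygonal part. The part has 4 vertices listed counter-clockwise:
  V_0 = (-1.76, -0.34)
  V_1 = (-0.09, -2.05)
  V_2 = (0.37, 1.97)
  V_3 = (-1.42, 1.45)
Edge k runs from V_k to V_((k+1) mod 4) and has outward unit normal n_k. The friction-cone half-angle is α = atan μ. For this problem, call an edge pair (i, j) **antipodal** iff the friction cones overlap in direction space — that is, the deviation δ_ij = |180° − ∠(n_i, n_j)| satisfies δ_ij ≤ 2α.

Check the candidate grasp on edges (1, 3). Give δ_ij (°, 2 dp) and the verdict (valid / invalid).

δ = 4.23°, valid

α = atan 0.4 = 21.80°;  2α = 43.60°
edge 1: e_1 = (+0.46, +4.02);  n_1 = (+0.9935, -0.1137)
edge 3: e_3 = (-0.34, -1.79);  n_3 = (-0.9824, +0.1866)
∠(n_1, n_3) = 175.77°
δ = |180° − 175.77°| = 4.23°
4.23° ≤ 2α = 43.60°  →  valid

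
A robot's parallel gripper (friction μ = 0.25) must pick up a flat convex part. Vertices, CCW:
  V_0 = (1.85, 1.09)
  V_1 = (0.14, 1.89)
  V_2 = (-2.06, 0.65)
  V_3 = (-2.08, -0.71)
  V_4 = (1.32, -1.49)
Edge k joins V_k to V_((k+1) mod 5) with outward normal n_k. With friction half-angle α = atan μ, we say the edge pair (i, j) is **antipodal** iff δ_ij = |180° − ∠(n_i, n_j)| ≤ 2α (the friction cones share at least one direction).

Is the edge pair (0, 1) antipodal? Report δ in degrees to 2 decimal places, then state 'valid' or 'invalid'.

α = atan 0.25 = 14.04°;  2α = 28.07°
edge 0: e_0 = (-1.71, +0.80);  n_0 = (+0.4238, +0.9058)
edge 1: e_1 = (-2.20, -1.24);  n_1 = (-0.4910, +0.8712)
∠(n_0, n_1) = 54.48°
δ = |180° − 54.48°| = 125.52°
125.52° > 2α = 28.07°  →  invalid

δ = 125.52°, invalid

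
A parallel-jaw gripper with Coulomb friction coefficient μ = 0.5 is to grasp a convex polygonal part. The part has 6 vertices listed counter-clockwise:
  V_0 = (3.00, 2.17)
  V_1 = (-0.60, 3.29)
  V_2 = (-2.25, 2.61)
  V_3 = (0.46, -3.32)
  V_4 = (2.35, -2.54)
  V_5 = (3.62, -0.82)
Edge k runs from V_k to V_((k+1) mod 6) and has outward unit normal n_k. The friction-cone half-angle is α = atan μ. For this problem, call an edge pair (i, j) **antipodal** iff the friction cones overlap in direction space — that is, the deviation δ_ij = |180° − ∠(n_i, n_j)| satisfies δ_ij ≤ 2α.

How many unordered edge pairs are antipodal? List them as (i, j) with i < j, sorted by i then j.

α = atan 0.5 = 26.57°;  2α = 53.13°
n_0 = (+0.2971, +0.9549)
n_1 = (-0.3810, +0.9246)
n_2 = (-0.9095, -0.4157)
n_3 = (+0.3815, -0.9244)
n_4 = (+0.8045, -0.5940)
n_5 = (+0.9792, +0.2030)
  (0,1): δ = 140.32°  ·
  (0,2): δ = 48.16°  ✓
  (0,3): δ = 39.71°  ✓
  (0,4): δ = 70.84°  ·
  (0,5): δ = 119.00°  ·
  (1,2): δ = 87.84°  ·
  (1,3): δ = 0.03°  ✓
  (1,4): δ = 31.16°  ✓
  (1,5): δ = 79.32°  ·
  (2,3): δ = 92.13°  ·
  (2,4): δ = 61.00°  ·
  (2,5): δ = 12.85°  ✓
  (3,4): δ = 148.87°  ·
  (3,5): δ = 100.71°  ·
  (4,5): δ = 131.84°  ·
antipodal pairs: 5

count = 5; pairs: (0,2), (0,3), (1,3), (1,4), (2,5)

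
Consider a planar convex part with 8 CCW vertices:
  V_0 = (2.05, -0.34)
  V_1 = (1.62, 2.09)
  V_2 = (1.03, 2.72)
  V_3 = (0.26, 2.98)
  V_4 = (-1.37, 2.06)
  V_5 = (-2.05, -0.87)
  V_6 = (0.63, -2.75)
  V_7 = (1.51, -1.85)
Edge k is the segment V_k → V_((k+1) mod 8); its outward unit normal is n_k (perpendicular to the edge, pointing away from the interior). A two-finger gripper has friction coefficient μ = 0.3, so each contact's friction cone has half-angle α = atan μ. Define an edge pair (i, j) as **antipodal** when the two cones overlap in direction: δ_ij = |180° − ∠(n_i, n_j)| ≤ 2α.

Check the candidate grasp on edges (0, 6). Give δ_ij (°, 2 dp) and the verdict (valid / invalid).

α = atan 0.3 = 16.70°;  2α = 33.40°
edge 0: e_0 = (-0.43, +2.43);  n_0 = (+0.9847, +0.1742)
edge 6: e_6 = (+0.88, +0.90);  n_6 = (+0.7150, -0.6991)
∠(n_0, n_6) = 54.39°
δ = |180° − 54.39°| = 125.61°
125.61° > 2α = 33.40°  →  invalid

δ = 125.61°, invalid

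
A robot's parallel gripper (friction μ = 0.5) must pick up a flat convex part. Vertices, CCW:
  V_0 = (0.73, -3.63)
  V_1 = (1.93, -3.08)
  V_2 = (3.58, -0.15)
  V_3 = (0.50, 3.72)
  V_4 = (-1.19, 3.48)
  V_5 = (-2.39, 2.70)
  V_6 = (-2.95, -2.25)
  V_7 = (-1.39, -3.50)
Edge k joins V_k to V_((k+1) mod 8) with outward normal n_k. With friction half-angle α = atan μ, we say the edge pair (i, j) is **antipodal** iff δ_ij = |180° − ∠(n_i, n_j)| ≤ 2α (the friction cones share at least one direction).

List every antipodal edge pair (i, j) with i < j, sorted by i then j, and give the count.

α = atan 0.5 = 26.57°;  2α = 53.13°
n_0 = (+0.4167, -0.9091)
n_1 = (+0.8713, -0.4907)
n_2 = (+0.7824, +0.6227)
n_3 = (-0.1406, +0.9901)
n_4 = (-0.5450, +0.8384)
n_5 = (-0.9937, +0.1124)
n_6 = (-0.6253, -0.7804)
n_7 = (-0.0612, -0.9981)
  (0,1): δ = 144.01°  ·
  (0,2): δ = 76.11°  ·
  (0,3): δ = 16.54°  ✓
  (0,4): δ = 8.40°  ✓
  (0,5): δ = 58.92°  ·
  (0,6): δ = 116.67°  ·
  (0,7): δ = 151.87°  ·
  (1,2): δ = 112.10°  ·
  (1,3): δ = 52.53°  ✓
  (1,4): δ = 27.59°  ✓
  (1,5): δ = 22.93°  ✓
  (1,6): δ = 80.68°  ·
  (1,7): δ = 115.88°  ·
  (2,3): δ = 120.43°  ·
  (2,4): δ = 95.49°  ·
  (2,5): δ = 44.97°  ✓
  (2,6): δ = 12.78°  ✓
  (2,7): δ = 47.98°  ✓
  (3,4): δ = 155.06°  ·
  (3,5): δ = 104.54°  ·
  (3,6): δ = 46.79°  ✓
  (3,7): δ = 11.59°  ✓
  (4,5): δ = 129.48°  ·
  (4,6): δ = 71.73°  ·
  (4,7): δ = 36.53°  ✓
  (5,6): δ = 122.25°  ·
  (5,7): δ = 87.05°  ·
  (6,7): δ = 144.80°  ·
antipodal pairs: 11

count = 11; pairs: (0,3), (0,4), (1,3), (1,4), (1,5), (2,5), (2,6), (2,7), (3,6), (3,7), (4,7)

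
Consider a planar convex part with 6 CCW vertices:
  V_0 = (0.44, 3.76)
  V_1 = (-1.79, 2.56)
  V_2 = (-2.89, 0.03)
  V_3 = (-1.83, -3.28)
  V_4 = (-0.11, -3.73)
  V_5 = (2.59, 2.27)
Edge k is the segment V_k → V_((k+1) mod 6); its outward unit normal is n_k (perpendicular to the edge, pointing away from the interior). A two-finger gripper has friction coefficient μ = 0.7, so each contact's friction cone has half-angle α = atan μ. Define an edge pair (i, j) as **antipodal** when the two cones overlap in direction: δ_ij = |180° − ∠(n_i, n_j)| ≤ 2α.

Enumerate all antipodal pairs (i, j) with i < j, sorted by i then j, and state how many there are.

count = 6; pairs: (0,3), (0,4), (1,4), (2,4), (2,5), (3,5)

α = atan 0.7 = 34.99°;  2α = 69.98°
n_0 = (-0.4739, +0.8806)
n_1 = (-0.9171, +0.3987)
n_2 = (-0.9524, -0.3050)
n_3 = (-0.2531, -0.9674)
n_4 = (+0.9119, -0.4104)
n_5 = (+0.5696, +0.8219)
  (0,1): δ = 141.78°  ·
  (0,2): δ = 100.53°  ·
  (0,3): δ = 42.95°  ✓
  (0,4): δ = 37.49°  ✓
  (0,5): δ = 116.99°  ·
  (1,2): δ = 138.74°  ·
  (1,3): δ = 81.16°  ·
  (1,4): δ = 0.73°  ✓
  (1,5): δ = 78.78°  ·
  (2,3): δ = 122.42°  ·
  (2,4): δ = 41.98°  ✓
  (2,5): δ = 37.52°  ✓
  (3,4): δ = 99.57°  ·
  (3,5): δ = 20.06°  ✓
  (4,5): δ = 100.50°  ·
antipodal pairs: 6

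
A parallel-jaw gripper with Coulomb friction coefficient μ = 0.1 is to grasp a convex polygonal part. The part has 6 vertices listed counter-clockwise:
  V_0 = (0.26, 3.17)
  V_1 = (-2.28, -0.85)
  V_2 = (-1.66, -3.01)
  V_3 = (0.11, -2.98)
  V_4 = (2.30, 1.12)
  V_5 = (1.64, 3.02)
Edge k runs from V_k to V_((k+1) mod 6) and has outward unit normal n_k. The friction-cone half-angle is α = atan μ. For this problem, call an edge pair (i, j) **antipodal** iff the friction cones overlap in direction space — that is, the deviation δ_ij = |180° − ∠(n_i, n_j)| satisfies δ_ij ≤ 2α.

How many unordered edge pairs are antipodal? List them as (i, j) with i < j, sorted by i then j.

α = atan 0.1 = 5.71°;  2α = 11.42°
n_0 = (-0.8454, +0.5342)
n_1 = (-0.9612, -0.2759)
n_2 = (+0.0169, -0.9999)
n_3 = (+0.8821, -0.4711)
n_4 = (+0.9446, +0.3281)
n_5 = (+0.1081, +0.9941)
  (0,1): δ = 131.70°  ·
  (0,2): δ = 56.74°  ·
  (0,3): δ = 4.18°  ✓
  (0,4): δ = 51.44°  ·
  (0,5): δ = 116.08°  ·
  (1,2): δ = 105.04°  ·
  (1,3): δ = 44.12°  ·
  (1,4): δ = 3.14°  ✓
  (1,5): δ = 67.78°  ·
  (2,3): δ = 119.08°  ·
  (2,4): δ = 71.82°  ·
  (2,5): δ = 7.17°  ✓
  (3,4): δ = 132.74°  ·
  (3,5): δ = 68.09°  ·
  (4,5): δ = 115.36°  ·
antipodal pairs: 3

count = 3; pairs: (0,3), (1,4), (2,5)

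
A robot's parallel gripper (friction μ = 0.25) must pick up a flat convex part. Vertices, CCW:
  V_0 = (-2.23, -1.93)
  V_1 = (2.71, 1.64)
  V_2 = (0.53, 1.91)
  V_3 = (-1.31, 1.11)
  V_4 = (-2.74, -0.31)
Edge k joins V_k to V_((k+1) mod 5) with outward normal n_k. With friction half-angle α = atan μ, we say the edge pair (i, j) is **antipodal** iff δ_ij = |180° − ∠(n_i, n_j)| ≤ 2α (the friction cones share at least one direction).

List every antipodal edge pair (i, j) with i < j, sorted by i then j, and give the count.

count = 2; pairs: (0,2), (0,3)

α = atan 0.25 = 14.04°;  2α = 28.07°
n_0 = (+0.5857, -0.8105)
n_1 = (+0.1229, +0.9924)
n_2 = (-0.3987, +0.9171)
n_3 = (-0.7046, +0.7096)
n_4 = (-0.9538, -0.3003)
  (0,1): δ = 42.91°  ·
  (0,2): δ = 12.36°  ✓
  (0,3): δ = 8.94°  ✓
  (0,4): δ = 71.62°  ·
  (1,2): δ = 149.44°  ·
  (1,3): δ = 128.14°  ·
  (1,4): δ = 65.46°  ·
  (2,3): δ = 158.70°  ·
  (2,4): δ = 96.02°  ·
  (3,4): δ = 117.32°  ·
antipodal pairs: 2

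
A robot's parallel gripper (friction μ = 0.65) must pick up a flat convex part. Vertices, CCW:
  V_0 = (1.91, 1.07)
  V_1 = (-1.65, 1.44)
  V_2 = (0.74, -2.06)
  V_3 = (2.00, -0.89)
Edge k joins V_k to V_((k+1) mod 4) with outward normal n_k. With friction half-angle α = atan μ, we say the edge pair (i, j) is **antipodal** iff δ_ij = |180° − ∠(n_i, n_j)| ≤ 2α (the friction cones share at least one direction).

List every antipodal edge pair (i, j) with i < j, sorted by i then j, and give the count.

count = 3; pairs: (0,1), (0,2), (1,3)

α = atan 0.65 = 33.02°;  2α = 66.05°
n_0 = (+0.1034, +0.9946)
n_1 = (-0.8258, -0.5639)
n_2 = (+0.6805, -0.7328)
n_3 = (+0.9989, +0.0459)
  (0,1): δ = 49.74°  ✓
  (0,2): δ = 48.81°  ✓
  (0,3): δ = 98.56°  ·
  (1,2): δ = 81.45°  ·
  (1,3): δ = 31.70°  ✓
  (2,3): δ = 130.25°  ·
antipodal pairs: 3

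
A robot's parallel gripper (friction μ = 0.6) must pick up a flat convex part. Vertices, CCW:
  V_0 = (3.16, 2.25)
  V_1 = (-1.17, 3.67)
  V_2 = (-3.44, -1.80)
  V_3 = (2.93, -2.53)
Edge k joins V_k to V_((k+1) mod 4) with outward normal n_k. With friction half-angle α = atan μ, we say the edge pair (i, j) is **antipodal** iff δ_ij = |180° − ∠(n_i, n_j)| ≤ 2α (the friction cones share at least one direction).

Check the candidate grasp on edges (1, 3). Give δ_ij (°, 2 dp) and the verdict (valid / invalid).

α = atan 0.6 = 30.96°;  2α = 61.93°
edge 1: e_1 = (-2.27, -5.47);  n_1 = (-0.9236, +0.3833)
edge 3: e_3 = (+0.23, +4.78);  n_3 = (+0.9988, -0.0481)
∠(n_1, n_3) = 160.22°
δ = |180° − 160.22°| = 19.78°
19.78° ≤ 2α = 61.93°  →  valid

δ = 19.78°, valid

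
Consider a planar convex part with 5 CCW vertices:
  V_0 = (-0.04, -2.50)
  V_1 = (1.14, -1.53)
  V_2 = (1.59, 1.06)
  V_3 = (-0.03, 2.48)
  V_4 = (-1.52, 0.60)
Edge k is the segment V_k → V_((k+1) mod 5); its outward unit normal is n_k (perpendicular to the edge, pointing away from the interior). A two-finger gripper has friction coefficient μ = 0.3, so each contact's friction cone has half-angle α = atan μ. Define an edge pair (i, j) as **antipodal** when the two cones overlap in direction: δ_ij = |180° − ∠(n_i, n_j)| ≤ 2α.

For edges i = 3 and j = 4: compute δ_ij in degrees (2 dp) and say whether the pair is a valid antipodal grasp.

α = atan 0.3 = 16.70°;  2α = 33.40°
edge 3: e_3 = (-1.49, -1.88);  n_3 = (-0.7837, +0.6211)
edge 4: e_4 = (+1.48, -3.10);  n_4 = (-0.9024, -0.4308)
∠(n_3, n_4) = 63.92°
δ = |180° − 63.92°| = 116.08°
116.08° > 2α = 33.40°  →  invalid

δ = 116.08°, invalid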